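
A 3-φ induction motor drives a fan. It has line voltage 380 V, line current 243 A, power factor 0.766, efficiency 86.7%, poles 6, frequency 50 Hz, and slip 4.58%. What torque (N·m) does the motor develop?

P_in = √3·V·I·cosφ = 1.732 × 380 × 243 × 0.766 = 122509 W
P_out = η·P_in = 0.867 × 122509 = 106215 W
n_s = 120×50/6 = 1000 rpm; n = 1000×(1−0.0458) = 954 rpm
ω = 2π×954/60 = 99.9 rad/s
τ = P_out/ω = 106215/99.9 = 1060 N·m

1060 N·m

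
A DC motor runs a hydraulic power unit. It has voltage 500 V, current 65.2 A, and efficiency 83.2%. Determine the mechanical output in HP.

36.4 HP

P_in = V·I = 500 × 65.2 = 32600 W
P_out = η·P_in = 0.832 × 32600 = 27123 W
= 27123/746 = 36.4 HP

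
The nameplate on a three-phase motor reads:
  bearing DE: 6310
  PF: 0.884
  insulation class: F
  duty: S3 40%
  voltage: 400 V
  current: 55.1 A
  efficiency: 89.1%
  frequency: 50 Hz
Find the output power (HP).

P_in = √3·V·I·cosφ = 1.732 × 400 × 55.1 × 0.884 = 33745 W
P_out = η·P_in = 0.891 × 33745 = 30067 W
= 30067/746 = 40.3 HP

40.3 HP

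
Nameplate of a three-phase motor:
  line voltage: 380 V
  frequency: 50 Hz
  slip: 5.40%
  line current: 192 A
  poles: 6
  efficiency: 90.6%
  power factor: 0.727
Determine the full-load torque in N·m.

P_in = √3·V·I·cosφ = 1.732 × 380 × 192 × 0.727 = 91869 W
P_out = η·P_in = 0.906 × 91869 = 83233 W
n_s = 120×50/6 = 1000 rpm; n = 1000×(1−0.054) = 946 rpm
ω = 2π×946/60 = 99.06 rad/s
τ = P_out/ω = 83233/99.06 = 840 N·m

840 N·m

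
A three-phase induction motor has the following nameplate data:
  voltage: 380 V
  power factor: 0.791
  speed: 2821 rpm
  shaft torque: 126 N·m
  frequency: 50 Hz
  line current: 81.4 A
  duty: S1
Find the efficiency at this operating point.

ω = 2π × 2821/60 = 295.4 rad/s; P_out = τω = 126 × 295.4 = 37220 W
P_in = √3·V_L·I_L·cosφ = 1.732 × 380 × 81.4 × 0.791 = 42377 W
η = P_out / P_in = 37220 / 42377 = 0.878 = 87.8%

87.8 %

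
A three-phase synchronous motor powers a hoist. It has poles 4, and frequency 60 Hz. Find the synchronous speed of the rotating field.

n_s = 120f/p = 120×60/4 = 1800 rpm

1800 rpm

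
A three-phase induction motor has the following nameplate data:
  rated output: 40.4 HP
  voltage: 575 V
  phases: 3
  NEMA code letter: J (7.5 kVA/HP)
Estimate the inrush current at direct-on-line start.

S_LR = 7.5 × 40.4 = 303 kVA
I_LR = S_LR/(√3·V_L) = 303000/(1.732×575) = 304 A

304 A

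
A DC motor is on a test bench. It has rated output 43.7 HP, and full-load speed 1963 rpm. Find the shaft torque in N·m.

159 N·m

P_out = 43.7 × 746 = 32600 W
ω = 2π × 1963/60 = 205.6 rad/s
τ = P_out/ω = 32600/205.6 = 159 N·m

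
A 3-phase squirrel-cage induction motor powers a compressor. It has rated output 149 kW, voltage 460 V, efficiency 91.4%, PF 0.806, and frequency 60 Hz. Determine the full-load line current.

254 A

P_out = 149 kW = 149000 W
P_in = P_out / η = 149000 / 0.914 = 163020 W
I_L = P_in / (√3·V_L·cosφ) = 163020 / (1.732 × 460 × 0.806) = 254 A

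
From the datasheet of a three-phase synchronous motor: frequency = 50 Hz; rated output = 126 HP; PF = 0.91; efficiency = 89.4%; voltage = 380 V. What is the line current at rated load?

176 A

P_out = 126 × 746 = 93996 W
P_in = P_out / η = 93996 / 0.894 = 105141 W
I_L = P_in / (√3·V_L·cosφ) = 105141 / (1.732 × 380 × 0.91) = 176 A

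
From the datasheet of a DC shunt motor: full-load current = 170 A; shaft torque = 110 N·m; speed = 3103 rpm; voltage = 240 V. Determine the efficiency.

ω = 2π × 3103/60 = 324.9 rad/s; P_out = τω = 110 × 324.9 = 35739 W
P_in = V·I = 240 × 170 = 40800 W
η = P_out / P_in = 35739 / 40800 = 0.876 = 87.6%

87.6 %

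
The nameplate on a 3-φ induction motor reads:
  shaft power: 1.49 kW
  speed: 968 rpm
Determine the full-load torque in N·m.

14.7 N·m

ω = 2π × 968/60 = 101.4 rad/s
τ = P/ω = 1490/101.4 = 14.7 N·m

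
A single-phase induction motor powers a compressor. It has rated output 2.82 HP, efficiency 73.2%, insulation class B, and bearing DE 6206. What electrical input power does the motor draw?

2.87 kW

P_out = 2.82 × 746 = 2104 W
P_in = P_out/η = 2104/0.732 = 2874 W = 2.87 kW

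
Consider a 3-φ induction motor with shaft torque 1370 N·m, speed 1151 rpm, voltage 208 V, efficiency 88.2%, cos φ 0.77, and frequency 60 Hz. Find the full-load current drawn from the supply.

ω = 2π×1151/60 = 120.5 rad/s; P_out = τω = 1370 × 120.5 = 165085 W
P_in = P_out / η = 165085 / 0.882 = 187171 W
I_L = P_in / (√3·V_L·cosφ) = 187171 / (1.732 × 208 × 0.77) = 675 A

675 A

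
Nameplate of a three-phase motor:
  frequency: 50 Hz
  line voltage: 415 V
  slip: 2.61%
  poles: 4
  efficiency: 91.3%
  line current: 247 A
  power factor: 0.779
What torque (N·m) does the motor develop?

825 N·m

P_in = √3·V·I·cosφ = 1.732 × 415 × 247 × 0.779 = 138303 W
P_out = η·P_in = 0.913 × 138303 = 126271 W
n_s = 120×50/4 = 1500 rpm; n = 1500×(1−0.0261) = 1461 rpm
ω = 2π×1461/60 = 153 rad/s
τ = P_out/ω = 126271/153 = 825 N·m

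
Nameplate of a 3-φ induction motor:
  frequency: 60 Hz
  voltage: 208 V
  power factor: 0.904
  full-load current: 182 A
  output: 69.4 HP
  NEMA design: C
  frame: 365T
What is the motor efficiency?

87.3 %

P_out = 69.4 × 746 = 51772 W
P_in = √3·V_L·I_L·cosφ = 1.732 × 208 × 182 × 0.904 = 59272 W
η = P_out / P_in = 51772 / 59272 = 0.873 = 87.3%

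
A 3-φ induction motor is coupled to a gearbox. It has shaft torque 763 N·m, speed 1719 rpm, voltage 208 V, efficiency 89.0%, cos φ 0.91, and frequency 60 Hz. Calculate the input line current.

ω = 2π×1719/60 = 180 rad/s; P_out = τω = 763 × 180 = 137340 W
P_in = P_out / η = 137340 / 0.890 = 154315 W
I_L = P_in / (√3·V_L·cosφ) = 154315 / (1.732 × 208 × 0.91) = 471 A

471 A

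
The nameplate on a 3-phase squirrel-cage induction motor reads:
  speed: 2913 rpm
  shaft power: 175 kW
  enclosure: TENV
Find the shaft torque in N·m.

574 N·m

ω = 2π × 2913/60 = 305 rad/s
τ = P/ω = 175000/305 = 574 N·m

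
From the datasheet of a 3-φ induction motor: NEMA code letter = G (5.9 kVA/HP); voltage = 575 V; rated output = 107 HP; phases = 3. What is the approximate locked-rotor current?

S_LR = 5.9 × 107 = 631.3 kVA
I_LR = S_LR/(√3·V_L) = 631300/(1.732×575) = 634 A

634 A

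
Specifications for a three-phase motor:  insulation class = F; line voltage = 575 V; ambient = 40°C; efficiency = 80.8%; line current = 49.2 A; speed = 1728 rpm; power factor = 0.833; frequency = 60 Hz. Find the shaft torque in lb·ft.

P_in = √3·V·I·cosφ = 1.732 × 575 × 49.2 × 0.833 = 40816 W
P_out = η·P_in = 0.808 × 40816 = 32979 W
n = 1728 rpm
ω = 2π×1728/60 = 181 rad/s
τ = P_out/ω = 32979/181 = 182.2 N·m
In lb·ft: 182.2/1.356 = 134 lb·ft

134 lb·ft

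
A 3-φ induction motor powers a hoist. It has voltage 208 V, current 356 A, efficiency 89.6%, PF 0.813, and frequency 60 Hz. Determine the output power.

93.4 kW

P_in = √3·V·I·cosφ = 1.732 × 208 × 356 × 0.813 = 104268 W
P_out = η·P_in = 0.896 × 104268 = 93424 W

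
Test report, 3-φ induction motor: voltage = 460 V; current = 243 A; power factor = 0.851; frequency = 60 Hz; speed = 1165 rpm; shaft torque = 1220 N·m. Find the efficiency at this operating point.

90.3 %

ω = 2π × 1165/60 = 122 rad/s; P_out = τω = 1220 × 122 = 148840 W
P_in = √3·V_L·I_L·cosφ = 1.732 × 460 × 243 × 0.851 = 164756 W
η = P_out / P_in = 148840 / 164756 = 0.903 = 90.3%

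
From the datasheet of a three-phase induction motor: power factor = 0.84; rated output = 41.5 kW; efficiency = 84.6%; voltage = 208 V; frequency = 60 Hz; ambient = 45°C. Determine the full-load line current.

P_out = 41.5 kW = 41500 W
P_in = P_out / η = 41500 / 0.846 = 49054 W
I_L = P_in / (√3·V_L·cosφ) = 49054 / (1.732 × 208 × 0.84) = 162 A

162 A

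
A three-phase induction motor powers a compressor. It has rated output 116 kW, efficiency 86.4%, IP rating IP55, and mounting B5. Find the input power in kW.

P_out = 116000 W
P_in = P_out/η = 116000/0.864 = 134259 W = 134 kW

134 kW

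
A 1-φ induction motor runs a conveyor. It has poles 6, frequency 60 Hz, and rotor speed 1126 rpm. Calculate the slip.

n_s = 120f/p = 120×60/6 = 1200 rpm
s = (n_s − n)/n_s = (1200 − 1126)/1200 = 0.0617

6.17 %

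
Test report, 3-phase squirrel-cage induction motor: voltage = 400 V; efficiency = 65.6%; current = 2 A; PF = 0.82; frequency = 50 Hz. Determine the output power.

P_in = √3·V·I·cosφ = 1.732 × 400 × 2 × 0.82 = 1136 W
P_out = η·P_in = 0.656 × 1136 = 745 W

0.745 kW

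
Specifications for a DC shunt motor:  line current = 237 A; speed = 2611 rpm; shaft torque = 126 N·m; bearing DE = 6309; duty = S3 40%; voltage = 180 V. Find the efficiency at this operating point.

80.8 %

ω = 2π × 2611/60 = 273.4 rad/s; P_out = τω = 126 × 273.4 = 34448 W
P_in = V·I = 180 × 237 = 42660 W
η = P_out / P_in = 34448 / 42660 = 0.808 = 80.8%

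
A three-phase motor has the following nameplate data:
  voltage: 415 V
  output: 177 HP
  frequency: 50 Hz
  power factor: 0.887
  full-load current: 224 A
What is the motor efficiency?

P_out = 177 × 746 = 132042 W
P_in = √3·V_L·I_L·cosφ = 1.732 × 415 × 224 × 0.887 = 142813 W
η = P_out / P_in = 132042 / 142813 = 0.925 = 92.5%

92.5 %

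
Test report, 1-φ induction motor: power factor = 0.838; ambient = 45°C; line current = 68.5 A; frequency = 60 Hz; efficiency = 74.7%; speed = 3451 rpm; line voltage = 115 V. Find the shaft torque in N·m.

13.6 N·m

P_in = V·I·cosφ = 115 × 68.5 × 0.838 = 6601 W
P_out = η·P_in = 0.747 × 6601 = 4931 W
n = 3451 rpm
ω = 2π×3451/60 = 361.4 rad/s
τ = P_out/ω = 4931/361.4 = 13.6 N·m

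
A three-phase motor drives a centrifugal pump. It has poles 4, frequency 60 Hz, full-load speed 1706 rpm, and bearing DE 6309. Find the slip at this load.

n_s = 120f/p = 120×60/4 = 1800 rpm
s = (n_s − n)/n_s = (1800 − 1706)/1800 = 0.0522

5.2 %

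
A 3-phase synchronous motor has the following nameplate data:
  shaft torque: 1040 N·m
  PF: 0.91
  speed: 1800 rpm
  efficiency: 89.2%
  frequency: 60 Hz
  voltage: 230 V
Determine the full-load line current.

ω = 2π×1800/60 = 188.5 rad/s; P_out = τω = 1040 × 188.5 = 196040 W
P_in = P_out / η = 196040 / 0.892 = 219776 W
I_L = P_in / (√3·V_L·cosφ) = 219776 / (1.732 × 230 × 0.91) = 606 A

606 A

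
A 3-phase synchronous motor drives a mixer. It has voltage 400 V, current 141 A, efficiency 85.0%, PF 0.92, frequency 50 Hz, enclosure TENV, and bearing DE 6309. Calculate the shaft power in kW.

P_in = √3·V·I·cosφ = 1.732 × 400 × 141 × 0.92 = 89870 W
P_out = η·P_in = 0.85 × 89870 = 76390 W

76.4 kW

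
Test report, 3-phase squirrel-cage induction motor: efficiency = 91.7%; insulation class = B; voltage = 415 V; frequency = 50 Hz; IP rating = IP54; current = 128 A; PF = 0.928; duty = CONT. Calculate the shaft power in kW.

78.3 kW

P_in = √3·V·I·cosφ = 1.732 × 415 × 128 × 0.928 = 85380 W
P_out = η·P_in = 0.917 × 85380 = 78293 W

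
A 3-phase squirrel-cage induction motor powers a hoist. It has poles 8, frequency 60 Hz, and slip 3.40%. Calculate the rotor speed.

869 rpm

n_s = 120f/p = 120×60/8 = 900 rpm
n = n_s(1 − s) = 900 × (1 − 0.034) = 869 rpm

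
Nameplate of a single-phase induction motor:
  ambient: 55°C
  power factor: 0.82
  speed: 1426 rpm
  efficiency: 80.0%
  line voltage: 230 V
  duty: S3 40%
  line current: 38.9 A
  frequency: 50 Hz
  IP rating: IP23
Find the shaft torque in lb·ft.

29 lb·ft

P_in = V·I·cosφ = 230 × 38.9 × 0.82 = 7337 W
P_out = η·P_in = 0.8 × 7337 = 5870 W
n = 1426 rpm
ω = 2π×1426/60 = 149.3 rad/s
τ = P_out/ω = 5870/149.3 = 39.32 N·m
In lb·ft: 39.32/1.356 = 29 lb·ft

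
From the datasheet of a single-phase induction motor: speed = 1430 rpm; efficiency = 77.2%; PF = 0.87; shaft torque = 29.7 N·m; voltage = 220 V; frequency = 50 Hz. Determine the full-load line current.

ω = 2π×1430/60 = 149.7 rad/s; P_out = τω = 29.7 × 149.7 = 4446 W
P_in = P_out / η = 4446 / 0.772 = 5759 W
I = P_in / (V·cosφ) = 5759 / (220 × 0.87) = 30.1 A

30.1 A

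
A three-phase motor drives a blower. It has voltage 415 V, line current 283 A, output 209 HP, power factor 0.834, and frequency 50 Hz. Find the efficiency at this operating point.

91.9 %

P_out = 209 × 746 = 155914 W
P_in = √3·V_L·I_L·cosφ = 1.732 × 415 × 283 × 0.834 = 169648 W
η = P_out / P_in = 155914 / 169648 = 0.919 = 91.9%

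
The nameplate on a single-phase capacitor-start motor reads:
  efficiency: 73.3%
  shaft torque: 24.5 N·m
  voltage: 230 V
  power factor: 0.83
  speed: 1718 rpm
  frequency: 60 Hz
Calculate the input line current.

31.5 A

ω = 2π×1718/60 = 179.9 rad/s; P_out = τω = 24.5 × 179.9 = 4408 W
P_in = P_out / η = 4408 / 0.733 = 6014 W
I = P_in / (V·cosφ) = 6014 / (230 × 0.83) = 31.5 A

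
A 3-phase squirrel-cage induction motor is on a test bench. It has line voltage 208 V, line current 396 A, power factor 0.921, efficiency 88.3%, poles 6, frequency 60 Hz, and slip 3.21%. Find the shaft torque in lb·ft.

704 lb·ft

P_in = √3·V·I·cosφ = 1.732 × 208 × 396 × 0.921 = 131391 W
P_out = η·P_in = 0.883 × 131391 = 116018 W
n_s = 120×60/6 = 1200 rpm; n = 1200×(1−0.0321) = 1161 rpm
ω = 2π×1161/60 = 121.6 rad/s
τ = P_out/ω = 116018/121.6 = 954.1 N·m
In lb·ft: 954.1/1.356 = 704 lb·ft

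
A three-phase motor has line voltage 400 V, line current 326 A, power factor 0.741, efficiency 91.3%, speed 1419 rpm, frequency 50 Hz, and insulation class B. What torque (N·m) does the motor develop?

P_in = √3·V·I·cosφ = 1.732 × 400 × 326 × 0.741 = 167357 W
P_out = η·P_in = 0.913 × 167357 = 152797 W
n = 1419 rpm
ω = 2π×1419/60 = 148.6 rad/s
τ = P_out/ω = 152797/148.6 = 1030 N·m

1030 N·m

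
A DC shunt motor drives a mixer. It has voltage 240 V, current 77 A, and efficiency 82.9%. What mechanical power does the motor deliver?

P_in = V·I = 240 × 77 = 18480 W
P_out = η·P_in = 0.829 × 18480 = 15320 W

15.3 kW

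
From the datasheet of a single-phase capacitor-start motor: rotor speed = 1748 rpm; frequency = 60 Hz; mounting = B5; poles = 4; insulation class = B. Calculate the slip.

2.89 %

n_s = 120f/p = 120×60/4 = 1800 rpm
s = (n_s − n)/n_s = (1800 − 1748)/1800 = 0.0289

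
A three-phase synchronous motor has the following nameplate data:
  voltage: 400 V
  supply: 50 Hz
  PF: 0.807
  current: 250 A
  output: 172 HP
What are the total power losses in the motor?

11500 W

P_in = √3·V·I·cosφ = 1.732×400×250×0.807 = 139772 W
P_out = 172×746 = 128312 W
Losses = P_in − P_out = 139772 − 128312 = 11460 W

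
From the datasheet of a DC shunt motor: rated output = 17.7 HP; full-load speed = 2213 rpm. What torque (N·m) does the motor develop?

57 N·m

P_out = 17.7 × 746 = 13204 W
ω = 2π × 2213/60 = 231.7 rad/s
τ = P_out/ω = 13204/231.7 = 57 N·m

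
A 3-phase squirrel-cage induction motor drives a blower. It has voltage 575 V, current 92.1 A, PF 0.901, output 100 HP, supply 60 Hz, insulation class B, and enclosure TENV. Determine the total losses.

8040 W

P_in = √3·V·I·cosφ = 1.732×575×92.1×0.901 = 82642 W
P_out = 100×746 = 74600 W
Losses = P_in − P_out = 82642 − 74600 = 8042 W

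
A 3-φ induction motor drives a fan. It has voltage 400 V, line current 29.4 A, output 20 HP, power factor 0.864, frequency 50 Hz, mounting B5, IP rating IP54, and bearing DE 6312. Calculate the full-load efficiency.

84.8 %

P_out = 20 × 746 = 14920 W
P_in = √3·V_L·I_L·cosφ = 1.732 × 400 × 29.4 × 0.864 = 17598 W
η = P_out / P_in = 14920 / 17598 = 0.848 = 84.8%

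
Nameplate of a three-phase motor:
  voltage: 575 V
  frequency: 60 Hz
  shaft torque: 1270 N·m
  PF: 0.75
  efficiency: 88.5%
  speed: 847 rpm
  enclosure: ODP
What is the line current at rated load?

170 A

ω = 2π×847/60 = 88.7 rad/s; P_out = τω = 1270 × 88.7 = 112649 W
P_in = P_out / η = 112649 / 0.885 = 127287 W
I_L = P_in / (√3·V_L·cosφ) = 127287 / (1.732 × 575 × 0.75) = 170 A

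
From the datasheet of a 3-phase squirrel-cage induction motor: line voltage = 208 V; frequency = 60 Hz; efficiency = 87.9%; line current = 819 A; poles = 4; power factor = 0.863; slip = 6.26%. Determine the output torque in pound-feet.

P_in = √3·V·I·cosφ = 1.732 × 208 × 819 × 0.863 = 254628 W
P_out = η·P_in = 0.879 × 254628 = 223818 W
n_s = 120×60/4 = 1800 rpm; n = 1800×(1−0.0626) = 1687 rpm
ω = 2π×1687/60 = 176.7 rad/s
τ = P_out/ω = 223818/176.7 = 1267 N·m
In lb·ft: 1267/1.356 = 934 lb·ft

934 lb·ft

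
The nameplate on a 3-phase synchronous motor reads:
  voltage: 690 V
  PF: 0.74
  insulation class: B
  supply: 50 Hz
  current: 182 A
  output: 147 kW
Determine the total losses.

14000 W

P_in = √3·V·I·cosφ = 1.732×690×182×0.74 = 160953 W
P_out = 147000 W
Losses = P_in − P_out = 160953 − 147000 = 13953 W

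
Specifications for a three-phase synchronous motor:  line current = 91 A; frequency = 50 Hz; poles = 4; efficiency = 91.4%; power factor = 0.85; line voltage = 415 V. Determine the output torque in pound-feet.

239 lb·ft

P_in = √3·V·I·cosφ = 1.732 × 415 × 91 × 0.85 = 55598 W
P_out = η·P_in = 0.914 × 55598 = 50817 W
n = n_s = 120×50/4 = 1500 rpm (synchronous)
ω = 2π×1500/60 = 157.1 rad/s
τ = P_out/ω = 50817/157.1 = 323.5 N·m
In lb·ft: 323.5/1.356 = 239 lb·ft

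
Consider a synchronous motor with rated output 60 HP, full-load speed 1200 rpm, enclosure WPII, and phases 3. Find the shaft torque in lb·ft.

263 lb·ft

P_out = 60 × 746 = 44760 W
ω = 2π × 1200/60 = 125.7 rad/s
τ = P_out/ω = 44760/125.7 = 356.1 N·m
In lb·ft: 356.1/1.356 = 263 lb·ft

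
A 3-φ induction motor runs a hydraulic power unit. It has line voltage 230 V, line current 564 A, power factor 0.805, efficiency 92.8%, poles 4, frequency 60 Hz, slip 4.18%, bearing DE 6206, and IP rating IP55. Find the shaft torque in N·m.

929 N·m

P_in = √3·V·I·cosφ = 1.732 × 230 × 564 × 0.805 = 180863 W
P_out = η·P_in = 0.928 × 180863 = 167841 W
n_s = 120×60/4 = 1800 rpm; n = 1800×(1−0.0418) = 1725 rpm
ω = 2π×1725/60 = 180.6 rad/s
τ = P_out/ω = 167841/180.6 = 929 N·m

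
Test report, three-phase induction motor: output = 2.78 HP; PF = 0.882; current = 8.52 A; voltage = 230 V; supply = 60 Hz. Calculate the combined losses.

920 W

P_in = √3·V·I·cosφ = 1.732×230×8.52×0.882 = 2994 W
P_out = 2.78×746 = 2074 W
Losses = P_in − P_out = 2994 − 2074 = 920 W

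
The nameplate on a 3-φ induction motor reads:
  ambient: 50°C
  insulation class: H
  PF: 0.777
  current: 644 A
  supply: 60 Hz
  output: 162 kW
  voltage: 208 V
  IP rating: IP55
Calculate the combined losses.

18.3 kW

P_in = √3·V·I·cosφ = 1.732×208×644×0.777 = 180268 W
P_out = 162000 W
Losses = P_in − P_out = 180268 − 162000 = 18268 W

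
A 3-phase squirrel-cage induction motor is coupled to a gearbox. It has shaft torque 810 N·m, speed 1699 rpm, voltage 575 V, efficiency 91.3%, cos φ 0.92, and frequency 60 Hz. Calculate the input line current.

172 A

ω = 2π×1699/60 = 177.9 rad/s; P_out = τω = 810 × 177.9 = 144099 W
P_in = P_out / η = 144099 / 0.913 = 157830 W
I_L = P_in / (√3·V_L·cosφ) = 157830 / (1.732 × 575 × 0.92) = 172 A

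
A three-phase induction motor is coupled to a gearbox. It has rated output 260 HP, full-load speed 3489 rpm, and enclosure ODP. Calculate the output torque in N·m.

531 N·m

P_out = 260 × 746 = 193960 W
ω = 2π × 3489/60 = 365.4 rad/s
τ = P_out/ω = 193960/365.4 = 531 N·m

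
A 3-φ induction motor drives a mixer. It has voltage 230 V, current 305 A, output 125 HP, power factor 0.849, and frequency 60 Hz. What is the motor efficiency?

P_out = 125 × 746 = 93250 W
P_in = √3·V_L·I_L·cosφ = 1.732 × 230 × 305 × 0.849 = 103153 W
η = P_out / P_in = 93250 / 103153 = 0.904 = 90.4%

90.4 %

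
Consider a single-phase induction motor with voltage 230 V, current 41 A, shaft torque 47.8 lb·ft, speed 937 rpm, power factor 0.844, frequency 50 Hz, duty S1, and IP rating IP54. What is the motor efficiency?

79.9 %

τ = 47.8 lb·ft × 1.356 = 64.82 N·m
ω = 2π × 937/60 = 98.12 rad/s; P_out = τω = 64.82 × 98.12 = 6360 W
P_in = V·I·cosφ = 230 × 41 × 0.844 = 7959 W
η = P_out / P_in = 6360 / 7959 = 0.799 = 79.9%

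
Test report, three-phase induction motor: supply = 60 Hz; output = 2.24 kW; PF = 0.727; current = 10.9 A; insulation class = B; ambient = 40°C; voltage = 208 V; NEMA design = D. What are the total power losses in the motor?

615 W

P_in = √3·V·I·cosφ = 1.732×208×10.9×0.727 = 2855 W
P_out = 2240 W
Losses = P_in − P_out = 2855 − 2240 = 615 W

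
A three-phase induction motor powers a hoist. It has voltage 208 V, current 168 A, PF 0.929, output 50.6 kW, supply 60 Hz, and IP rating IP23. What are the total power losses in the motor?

5.63 kW

P_in = √3·V·I·cosφ = 1.732×208×168×0.929 = 56226 W
P_out = 50600 W
Losses = P_in − P_out = 56226 − 50600 = 5626 W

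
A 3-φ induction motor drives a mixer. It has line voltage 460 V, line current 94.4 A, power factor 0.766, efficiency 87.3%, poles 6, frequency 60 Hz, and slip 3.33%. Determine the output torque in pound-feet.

305 lb·ft

P_in = √3·V·I·cosφ = 1.732 × 460 × 94.4 × 0.766 = 57611 W
P_out = η·P_in = 0.873 × 57611 = 50294 W
n_s = 120×60/6 = 1200 rpm; n = 1200×(1−0.0333) = 1160 rpm
ω = 2π×1160/60 = 121.5 rad/s
τ = P_out/ω = 50294/121.5 = 413.9 N·m
In lb·ft: 413.9/1.356 = 305 lb·ft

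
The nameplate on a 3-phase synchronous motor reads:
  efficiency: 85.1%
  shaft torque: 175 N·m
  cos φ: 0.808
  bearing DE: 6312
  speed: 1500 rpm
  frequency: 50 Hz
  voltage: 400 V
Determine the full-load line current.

57.7 A

ω = 2π×1500/60 = 157.1 rad/s; P_out = τω = 175 × 157.1 = 27493 W
P_in = P_out / η = 27493 / 0.851 = 32307 W
I_L = P_in / (√3·V_L·cosφ) = 32307 / (1.732 × 400 × 0.808) = 57.7 A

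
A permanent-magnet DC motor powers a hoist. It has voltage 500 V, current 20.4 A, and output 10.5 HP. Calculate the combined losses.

P_in = V·I = 500×20.4 = 10200 W
P_out = 10.5×746 = 7833 W
Losses = P_in − P_out = 10200 − 7833 = 2367 W

2.37 kW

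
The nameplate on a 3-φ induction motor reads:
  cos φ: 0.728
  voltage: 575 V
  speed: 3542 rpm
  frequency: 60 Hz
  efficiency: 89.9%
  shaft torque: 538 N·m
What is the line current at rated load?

306 A

ω = 2π×3542/60 = 370.9 rad/s; P_out = τω = 538 × 370.9 = 199544 W
P_in = P_out / η = 199544 / 0.899 = 221962 W
I_L = P_in / (√3·V_L·cosφ) = 221962 / (1.732 × 575 × 0.728) = 306 A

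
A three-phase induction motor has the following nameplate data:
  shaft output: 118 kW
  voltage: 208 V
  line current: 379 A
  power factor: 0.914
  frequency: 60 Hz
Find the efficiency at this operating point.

P_out = 118 kW = 118000 W
P_in = √3·V_L·I_L·cosφ = 1.732 × 208 × 379 × 0.914 = 124795 W
η = P_out / P_in = 118000 / 124795 = 0.946 = 94.6%

94.6 %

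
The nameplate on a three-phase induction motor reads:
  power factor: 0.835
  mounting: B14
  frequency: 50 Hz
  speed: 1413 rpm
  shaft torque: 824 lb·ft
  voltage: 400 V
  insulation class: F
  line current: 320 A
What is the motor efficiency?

89.3 %

τ = 824 lb·ft × 1.356 = 1117 N·m
ω = 2π × 1413/60 = 148 rad/s; P_out = τω = 1117 × 148 = 165316 W
P_in = √3·V_L·I_L·cosφ = 1.732 × 400 × 320 × 0.835 = 185116 W
η = P_out / P_in = 165316 / 185116 = 0.893 = 89.3%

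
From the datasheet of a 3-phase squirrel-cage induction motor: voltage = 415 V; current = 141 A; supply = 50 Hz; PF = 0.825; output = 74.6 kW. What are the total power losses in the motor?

P_in = √3·V·I·cosφ = 1.732×415×141×0.825 = 83612 W
P_out = 74600 W
Losses = P_in − P_out = 83612 − 74600 = 9012 W

9010 W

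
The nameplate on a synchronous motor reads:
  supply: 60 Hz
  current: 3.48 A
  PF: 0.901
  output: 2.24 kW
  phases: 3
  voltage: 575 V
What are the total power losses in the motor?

P_in = √3·V·I·cosφ = 1.732×575×3.48×0.901 = 3123 W
P_out = 2240 W
Losses = P_in − P_out = 3123 − 2240 = 883 W

883 W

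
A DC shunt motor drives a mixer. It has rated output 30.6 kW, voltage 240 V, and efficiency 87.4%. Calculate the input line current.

P_out = 30.6 kW = 30600 W
P_in = P_out / η = 30600 / 0.874 = 35011 W
I = P_in / V = 35011 / 240 = 146 A

146 A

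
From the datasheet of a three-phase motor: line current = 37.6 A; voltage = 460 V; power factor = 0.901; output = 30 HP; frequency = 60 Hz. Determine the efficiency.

82.9 %

P_out = 30 × 746 = 22380 W
P_in = √3·V_L·I_L·cosφ = 1.732 × 460 × 37.6 × 0.901 = 26991 W
η = P_out / P_in = 22380 / 26991 = 0.829 = 82.9%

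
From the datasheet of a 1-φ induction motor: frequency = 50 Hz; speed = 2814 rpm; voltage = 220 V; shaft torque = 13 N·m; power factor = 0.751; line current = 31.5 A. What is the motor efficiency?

ω = 2π × 2814/60 = 294.7 rad/s; P_out = τω = 13 × 294.7 = 3831 W
P_in = V·I·cosφ = 220 × 31.5 × 0.751 = 5204 W
η = P_out / P_in = 3831 / 5204 = 0.736 = 73.6%

73.6 %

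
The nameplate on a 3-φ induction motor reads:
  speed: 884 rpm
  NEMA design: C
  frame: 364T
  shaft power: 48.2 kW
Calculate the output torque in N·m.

521 N·m

ω = 2π × 884/60 = 92.57 rad/s
τ = P/ω = 48200/92.57 = 521 N·m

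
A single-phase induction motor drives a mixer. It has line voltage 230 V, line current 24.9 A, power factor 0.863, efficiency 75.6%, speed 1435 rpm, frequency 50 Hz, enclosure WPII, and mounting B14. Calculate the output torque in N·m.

24.9 N·m

P_in = V·I·cosφ = 230 × 24.9 × 0.863 = 4942 W
P_out = η·P_in = 0.756 × 4942 = 3736 W
n = 1435 rpm
ω = 2π×1435/60 = 150.3 rad/s
τ = P_out/ω = 3736/150.3 = 24.9 N·m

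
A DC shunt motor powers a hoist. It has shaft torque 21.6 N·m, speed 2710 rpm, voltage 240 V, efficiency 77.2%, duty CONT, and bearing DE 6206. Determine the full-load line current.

33.1 A

ω = 2π×2710/60 = 283.8 rad/s; P_out = τω = 21.6 × 283.8 = 6130 W
P_in = P_out / η = 6130 / 0.772 = 7940 W
I = P_in / V = 7940 / 240 = 33.1 A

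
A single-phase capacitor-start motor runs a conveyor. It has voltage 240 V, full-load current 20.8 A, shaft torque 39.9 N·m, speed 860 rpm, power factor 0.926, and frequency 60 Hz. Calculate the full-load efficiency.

77.7 %

ω = 2π × 860/60 = 90.06 rad/s; P_out = τω = 39.9 × 90.06 = 3593 W
P_in = V·I·cosφ = 240 × 20.8 × 0.926 = 4623 W
η = P_out / P_in = 3593 / 4623 = 0.777 = 77.7%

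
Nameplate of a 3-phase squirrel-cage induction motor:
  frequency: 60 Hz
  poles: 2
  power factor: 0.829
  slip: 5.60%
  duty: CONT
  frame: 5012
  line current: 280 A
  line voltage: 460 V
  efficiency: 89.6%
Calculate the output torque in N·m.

466 N·m

P_in = √3·V·I·cosφ = 1.732 × 460 × 280 × 0.829 = 184935 W
P_out = η·P_in = 0.896 × 184935 = 165702 W
n_s = 120×60/2 = 3600 rpm; n = 3600×(1−0.056) = 3398 rpm
ω = 2π×3398/60 = 355.8 rad/s
τ = P_out/ω = 165702/355.8 = 466 N·m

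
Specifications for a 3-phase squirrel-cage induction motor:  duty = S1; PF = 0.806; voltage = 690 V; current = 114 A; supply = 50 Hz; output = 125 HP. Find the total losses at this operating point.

16600 W

P_in = √3·V·I·cosφ = 1.732×690×114×0.806 = 109809 W
P_out = 125×746 = 93250 W
Losses = P_in − P_out = 109809 − 93250 = 16559 W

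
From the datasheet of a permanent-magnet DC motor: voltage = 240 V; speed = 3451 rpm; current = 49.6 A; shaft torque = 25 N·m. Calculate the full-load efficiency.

75.9 %

ω = 2π × 3451/60 = 361.4 rad/s; P_out = τω = 25 × 361.4 = 9035 W
P_in = V·I = 240 × 49.6 = 11904 W
η = P_out / P_in = 9035 / 11904 = 0.759 = 75.9%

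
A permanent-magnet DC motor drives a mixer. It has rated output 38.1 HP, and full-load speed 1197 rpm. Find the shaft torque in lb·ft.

167 lb·ft

P_out = 38.1 × 746 = 28423 W
ω = 2π × 1197/60 = 125.3 rad/s
τ = P_out/ω = 28423/125.3 = 226.8 N·m
In lb·ft: 226.8/1.356 = 167 lb·ft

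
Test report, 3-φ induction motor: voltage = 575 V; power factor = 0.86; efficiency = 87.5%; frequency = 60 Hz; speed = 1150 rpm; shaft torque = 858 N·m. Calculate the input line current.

138 A

ω = 2π×1150/60 = 120.4 rad/s; P_out = τω = 858 × 120.4 = 103303 W
P_in = P_out / η = 103303 / 0.875 = 118061 W
I_L = P_in / (√3·V_L·cosφ) = 118061 / (1.732 × 575 × 0.86) = 138 A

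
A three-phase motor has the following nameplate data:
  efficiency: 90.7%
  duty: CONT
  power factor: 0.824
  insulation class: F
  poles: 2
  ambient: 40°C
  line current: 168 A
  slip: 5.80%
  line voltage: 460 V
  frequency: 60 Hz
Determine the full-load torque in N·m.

P_in = √3·V·I·cosφ = 1.732 × 460 × 168 × 0.824 = 110292 W
P_out = η·P_in = 0.907 × 110292 = 100035 W
n_s = 120×60/2 = 3600 rpm; n = 3600×(1−0.058) = 3391 rpm
ω = 2π×3391/60 = 355.1 rad/s
τ = P_out/ω = 100035/355.1 = 282 N·m

282 N·m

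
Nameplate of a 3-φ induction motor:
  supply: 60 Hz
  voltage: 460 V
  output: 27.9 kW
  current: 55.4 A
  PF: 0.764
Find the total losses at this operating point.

5.82 kW

P_in = √3·V·I·cosφ = 1.732×460×55.4×0.764 = 33722 W
P_out = 27900 W
Losses = P_in − P_out = 33722 − 27900 = 5822 W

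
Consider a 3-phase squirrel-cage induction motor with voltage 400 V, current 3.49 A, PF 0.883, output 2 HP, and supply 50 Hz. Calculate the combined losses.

643 W

P_in = √3·V·I·cosφ = 1.732×400×3.49×0.883 = 2135 W
P_out = 2×746 = 1492 W
Losses = P_in − P_out = 2135 − 1492 = 643 W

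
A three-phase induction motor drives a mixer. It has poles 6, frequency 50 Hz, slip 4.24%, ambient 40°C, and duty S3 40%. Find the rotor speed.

958 rpm

n_s = 120f/p = 120×50/6 = 1000 rpm
n = n_s(1 − s) = 1000 × (1 − 0.0424) = 958 rpm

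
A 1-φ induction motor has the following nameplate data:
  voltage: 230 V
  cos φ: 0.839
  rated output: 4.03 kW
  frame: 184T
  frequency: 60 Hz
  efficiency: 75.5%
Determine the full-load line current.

P_out = 4.03 kW = 4030 W
P_in = P_out / η = 4030 / 0.755 = 5338 W
I = P_in / (V·cosφ) = 5338 / (230 × 0.839) = 27.7 A

27.7 A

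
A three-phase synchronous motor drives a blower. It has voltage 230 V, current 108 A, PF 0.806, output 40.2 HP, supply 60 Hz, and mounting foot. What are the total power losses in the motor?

P_in = √3·V·I·cosφ = 1.732×230×108×0.806 = 34676 W
P_out = 40.2×746 = 29989 W
Losses = P_in − P_out = 34676 − 29989 = 4687 W

4.69 kW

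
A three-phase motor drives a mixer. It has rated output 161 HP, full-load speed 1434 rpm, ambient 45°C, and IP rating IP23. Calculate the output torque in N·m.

800 N·m

P_out = 161 × 746 = 120106 W
ω = 2π × 1434/60 = 150.2 rad/s
τ = P_out/ω = 120106/150.2 = 800 N·m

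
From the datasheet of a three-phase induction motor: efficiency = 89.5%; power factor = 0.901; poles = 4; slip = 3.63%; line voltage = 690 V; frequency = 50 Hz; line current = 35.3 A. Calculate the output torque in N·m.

225 N·m

P_in = √3·V·I·cosφ = 1.732 × 690 × 35.3 × 0.901 = 38010 W
P_out = η·P_in = 0.895 × 38010 = 34019 W
n_s = 120×50/4 = 1500 rpm; n = 1500×(1−0.0363) = 1446 rpm
ω = 2π×1446/60 = 151.4 rad/s
τ = P_out/ω = 34019/151.4 = 225 N·m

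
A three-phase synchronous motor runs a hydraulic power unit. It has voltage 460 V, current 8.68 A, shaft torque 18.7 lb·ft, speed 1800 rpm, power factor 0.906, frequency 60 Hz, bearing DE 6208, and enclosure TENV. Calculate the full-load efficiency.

τ = 18.7 lb·ft × 1.356 = 25.36 N·m
ω = 2π × 1800/60 = 188.5 rad/s; P_out = τω = 25.36 × 188.5 = 4780 W
P_in = √3·V_L·I_L·cosφ = 1.732 × 460 × 8.68 × 0.906 = 6265 W
η = P_out / P_in = 4780 / 6265 = 0.763 = 76.3%

76.3 %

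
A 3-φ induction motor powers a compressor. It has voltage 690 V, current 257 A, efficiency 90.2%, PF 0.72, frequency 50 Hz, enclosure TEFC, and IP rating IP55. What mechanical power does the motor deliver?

199 kW

P_in = √3·V·I·cosφ = 1.732 × 690 × 257 × 0.72 = 221138 W
P_out = η·P_in = 0.902 × 221138 = 199466 W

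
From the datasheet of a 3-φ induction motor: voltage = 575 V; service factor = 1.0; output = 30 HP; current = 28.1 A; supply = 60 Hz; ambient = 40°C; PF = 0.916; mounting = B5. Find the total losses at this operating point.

P_in = √3·V·I·cosφ = 1.732×575×28.1×0.916 = 25634 W
P_out = 30×746 = 22380 W
Losses = P_in − P_out = 25634 − 22380 = 3254 W

3250 W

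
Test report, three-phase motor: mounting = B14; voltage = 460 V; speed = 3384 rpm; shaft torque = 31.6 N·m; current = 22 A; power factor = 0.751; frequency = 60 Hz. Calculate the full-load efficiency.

ω = 2π × 3384/60 = 354.4 rad/s; P_out = τω = 31.6 × 354.4 = 11199 W
P_in = √3·V_L·I_L·cosφ = 1.732 × 460 × 22 × 0.751 = 13163 W
η = P_out / P_in = 11199 / 13163 = 0.851 = 85.1%

85.1 %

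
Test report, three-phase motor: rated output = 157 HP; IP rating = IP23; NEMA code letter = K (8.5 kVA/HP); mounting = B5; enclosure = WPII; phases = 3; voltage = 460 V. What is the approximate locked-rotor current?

S_LR = 8.5 × 157 = 1334.5 kVA
I_LR = S_LR/(√3·V_L) = 1334500/(1.732×460) = 1670 A

1670 A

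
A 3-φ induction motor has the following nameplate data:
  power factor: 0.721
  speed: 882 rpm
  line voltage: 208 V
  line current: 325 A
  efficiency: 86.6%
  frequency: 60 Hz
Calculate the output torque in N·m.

P_in = √3·V·I·cosφ = 1.732 × 208 × 325 × 0.721 = 84417 W
P_out = η·P_in = 0.866 × 84417 = 73105 W
n = 882 rpm
ω = 2π×882/60 = 92.36 rad/s
τ = P_out/ω = 73105/92.36 = 792 N·m

792 N·m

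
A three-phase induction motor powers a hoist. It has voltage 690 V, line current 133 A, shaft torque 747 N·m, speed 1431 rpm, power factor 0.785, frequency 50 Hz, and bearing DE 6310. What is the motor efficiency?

89.7 %

ω = 2π × 1431/60 = 149.9 rad/s; P_out = τω = 747 × 149.9 = 111975 W
P_in = √3·V_L·I_L·cosφ = 1.732 × 690 × 133 × 0.785 = 124772 W
η = P_out / P_in = 111975 / 124772 = 0.897 = 89.7%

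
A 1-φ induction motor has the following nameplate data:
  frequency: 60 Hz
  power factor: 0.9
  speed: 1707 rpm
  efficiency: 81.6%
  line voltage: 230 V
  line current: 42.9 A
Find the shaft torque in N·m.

40.5 N·m

P_in = V·I·cosφ = 230 × 42.9 × 0.9 = 8880 W
P_out = η·P_in = 0.816 × 8880 = 7246 W
n = 1707 rpm
ω = 2π×1707/60 = 178.8 rad/s
τ = P_out/ω = 7246/178.8 = 40.5 N·m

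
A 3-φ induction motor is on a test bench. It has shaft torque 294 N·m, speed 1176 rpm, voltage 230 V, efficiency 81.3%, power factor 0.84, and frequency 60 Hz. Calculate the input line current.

133 A

ω = 2π×1176/60 = 123.2 rad/s; P_out = τω = 294 × 123.2 = 36221 W
P_in = P_out / η = 36221 / 0.813 = 44552 W
I_L = P_in / (√3·V_L·cosφ) = 44552 / (1.732 × 230 × 0.84) = 133 A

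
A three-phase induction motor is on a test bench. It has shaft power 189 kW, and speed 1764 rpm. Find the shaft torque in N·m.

ω = 2π × 1764/60 = 184.7 rad/s
τ = P/ω = 189000/184.7 = 1020 N·m

1020 N·m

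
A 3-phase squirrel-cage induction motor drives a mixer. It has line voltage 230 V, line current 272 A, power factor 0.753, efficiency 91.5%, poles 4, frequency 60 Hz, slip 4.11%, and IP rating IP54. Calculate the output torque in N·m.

P_in = √3·V·I·cosφ = 1.732 × 230 × 272 × 0.753 = 81591 W
P_out = η·P_in = 0.915 × 81591 = 74656 W
n_s = 120×60/4 = 1800 rpm; n = 1800×(1−0.0411) = 1726 rpm
ω = 2π×1726/60 = 180.7 rad/s
τ = P_out/ω = 74656/180.7 = 413 N·m

413 N·m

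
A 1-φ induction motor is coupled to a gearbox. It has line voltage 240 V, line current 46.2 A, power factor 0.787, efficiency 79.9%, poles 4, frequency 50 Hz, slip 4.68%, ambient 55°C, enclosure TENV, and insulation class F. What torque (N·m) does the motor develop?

P_in = V·I·cosφ = 240 × 46.2 × 0.787 = 8726 W
P_out = η·P_in = 0.799 × 8726 = 6972 W
n_s = 120×50/4 = 1500 rpm; n = 1500×(1−0.0468) = 1430 rpm
ω = 2π×1430/60 = 149.7 rad/s
τ = P_out/ω = 6972/149.7 = 46.6 N·m

46.6 N·m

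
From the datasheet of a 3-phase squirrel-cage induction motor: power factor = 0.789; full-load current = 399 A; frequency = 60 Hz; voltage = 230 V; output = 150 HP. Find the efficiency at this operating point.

P_out = 150 × 746 = 111900 W
P_in = √3·V_L·I_L·cosφ = 1.732 × 230 × 399 × 0.789 = 125408 W
η = P_out / P_in = 111900 / 125408 = 0.892 = 89.2%

89.2 %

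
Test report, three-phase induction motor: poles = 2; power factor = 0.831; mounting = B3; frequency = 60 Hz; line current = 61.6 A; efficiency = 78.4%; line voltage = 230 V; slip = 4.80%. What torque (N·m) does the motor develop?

44.5 N·m

P_in = √3·V·I·cosφ = 1.732 × 230 × 61.6 × 0.831 = 20392 W
P_out = η·P_in = 0.784 × 20392 = 15987 W
n_s = 120×60/2 = 3600 rpm; n = 3600×(1−0.048) = 3427 rpm
ω = 2π×3427/60 = 358.9 rad/s
τ = P_out/ω = 15987/358.9 = 44.5 N·m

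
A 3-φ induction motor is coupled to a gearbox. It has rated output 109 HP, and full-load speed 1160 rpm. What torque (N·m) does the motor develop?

P_out = 109 × 746 = 81314 W
ω = 2π × 1160/60 = 121.5 rad/s
τ = P_out/ω = 81314/121.5 = 669 N·m

669 N·m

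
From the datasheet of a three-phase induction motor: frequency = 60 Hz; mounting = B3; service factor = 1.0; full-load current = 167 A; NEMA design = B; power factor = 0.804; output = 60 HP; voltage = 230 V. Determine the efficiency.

P_out = 60 × 746 = 44760 W
P_in = √3·V_L·I_L·cosφ = 1.732 × 230 × 167 × 0.804 = 53487 W
η = P_out / P_in = 44760 / 53487 = 0.837 = 83.7%

83.7 %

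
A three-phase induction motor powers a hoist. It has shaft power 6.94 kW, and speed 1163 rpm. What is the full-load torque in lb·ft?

42 lb·ft

ω = 2π × 1163/60 = 121.8 rad/s
τ = P/ω = 6940/121.8 = 56.98 N·m
In lb·ft: 56.98/1.356 = 42 lb·ft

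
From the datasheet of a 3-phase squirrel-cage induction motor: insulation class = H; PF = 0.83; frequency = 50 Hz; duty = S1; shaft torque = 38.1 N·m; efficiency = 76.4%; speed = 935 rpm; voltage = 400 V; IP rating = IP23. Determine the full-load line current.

8.49 A

ω = 2π×935/60 = 97.91 rad/s; P_out = τω = 38.1 × 97.91 = 3730 W
P_in = P_out / η = 3730 / 0.764 = 4882 W
I_L = P_in / (√3·V_L·cosφ) = 4882 / (1.732 × 400 × 0.83) = 8.49 A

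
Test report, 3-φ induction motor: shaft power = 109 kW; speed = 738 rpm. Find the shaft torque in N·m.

1410 N·m

ω = 2π × 738/60 = 77.28 rad/s
τ = P/ω = 109000/77.28 = 1410 N·m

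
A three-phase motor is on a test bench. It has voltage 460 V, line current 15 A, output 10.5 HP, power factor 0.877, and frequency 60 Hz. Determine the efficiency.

74.7 %

P_out = 10.5 × 746 = 7833 W
P_in = √3·V_L·I_L·cosφ = 1.732 × 460 × 15 × 0.877 = 10481 W
η = P_out / P_in = 7833 / 10481 = 0.747 = 74.7%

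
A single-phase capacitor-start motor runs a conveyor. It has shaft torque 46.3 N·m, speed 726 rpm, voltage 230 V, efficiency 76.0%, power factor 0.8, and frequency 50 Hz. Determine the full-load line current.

25.2 A

ω = 2π×726/60 = 76.03 rad/s; P_out = τω = 46.3 × 76.03 = 3520 W
P_in = P_out / η = 3520 / 0.760 = 4632 W
I = P_in / (V·cosφ) = 4632 / (230 × 0.8) = 25.2 A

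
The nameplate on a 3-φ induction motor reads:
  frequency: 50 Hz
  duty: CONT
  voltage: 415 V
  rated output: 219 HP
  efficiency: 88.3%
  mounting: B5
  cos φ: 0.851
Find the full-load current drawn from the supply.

302 A

P_out = 219 × 746 = 163374 W
P_in = P_out / η = 163374 / 0.883 = 185022 W
I_L = P_in / (√3·V_L·cosφ) = 185022 / (1.732 × 415 × 0.851) = 302 A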